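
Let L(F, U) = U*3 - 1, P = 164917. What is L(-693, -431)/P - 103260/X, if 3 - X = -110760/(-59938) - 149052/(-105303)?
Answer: 17913864259391931694/45689853936773 ≈ 3.9208e+5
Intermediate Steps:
X = -277047569/1051941869 (X = 3 - (-110760/(-59938) - 149052/(-105303)) = 3 - (-110760*(-1/59938) - 149052*(-1/105303)) = 3 - (55380/29969 + 49684/35101) = 3 - 1*3432873176/1051941869 = 3 - 3432873176/1051941869 = -277047569/1051941869 ≈ -0.26337)
L(F, U) = -1 + 3*U (L(F, U) = 3*U - 1 = -1 + 3*U)
L(-693, -431)/P - 103260/X = (-1 + 3*(-431))/164917 - 103260/(-277047569/1051941869) = (-1 - 1293)*(1/164917) - 103260*(-1051941869/277047569) = -1294*1/164917 + 108623517392940/277047569 = -1294/164917 + 108623517392940/277047569 = 17913864259391931694/45689853936773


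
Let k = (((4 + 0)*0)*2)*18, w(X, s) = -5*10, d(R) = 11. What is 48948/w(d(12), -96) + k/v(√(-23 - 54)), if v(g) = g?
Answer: -24474/25 ≈ -978.96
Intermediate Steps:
w(X, s) = -50
k = 0 (k = ((4*0)*2)*18 = (0*2)*18 = 0*18 = 0)
48948/w(d(12), -96) + k/v(√(-23 - 54)) = 48948/(-50) + 0/(√(-23 - 54)) = 48948*(-1/50) + 0/(√(-77)) = -24474/25 + 0/((I*√77)) = -24474/25 + 0*(-I*√77/77) = -24474/25 + 0 = -24474/25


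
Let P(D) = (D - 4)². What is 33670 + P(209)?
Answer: 75695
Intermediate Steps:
P(D) = (-4 + D)²
33670 + P(209) = 33670 + (-4 + 209)² = 33670 + 205² = 33670 + 42025 = 75695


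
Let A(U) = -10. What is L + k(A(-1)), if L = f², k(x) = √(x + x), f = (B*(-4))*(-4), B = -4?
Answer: 4096 + 2*I*√5 ≈ 4096.0 + 4.4721*I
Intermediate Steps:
f = -64 (f = -4*(-4)*(-4) = 16*(-4) = -64)
k(x) = √2*√x (k(x) = √(2*x) = √2*√x)
L = 4096 (L = (-64)² = 4096)
L + k(A(-1)) = 4096 + √2*√(-10) = 4096 + √2*(I*√10) = 4096 + 2*I*√5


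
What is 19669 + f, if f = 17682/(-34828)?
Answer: 342507125/17414 ≈ 19669.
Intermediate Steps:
f = -8841/17414 (f = 17682*(-1/34828) = -8841/17414 ≈ -0.50770)
19669 + f = 19669 - 8841/17414 = 342507125/17414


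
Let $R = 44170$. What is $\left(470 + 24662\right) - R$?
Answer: $-19038$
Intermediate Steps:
$\left(470 + 24662\right) - R = \left(470 + 24662\right) - 44170 = 25132 - 44170 = -19038$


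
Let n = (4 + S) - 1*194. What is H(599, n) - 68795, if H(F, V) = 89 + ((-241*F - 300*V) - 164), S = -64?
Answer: -137029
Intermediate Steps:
n = -254 (n = (4 - 64) - 1*194 = -60 - 194 = -254)
H(F, V) = -75 - 300*V - 241*F (H(F, V) = 89 + ((-300*V - 241*F) - 164) = 89 + (-164 - 300*V - 241*F) = -75 - 300*V - 241*F)
H(599, n) - 68795 = (-75 - 300*(-254) - 241*599) - 68795 = (-75 + 76200 - 144359) - 68795 = -68234 - 68795 = -137029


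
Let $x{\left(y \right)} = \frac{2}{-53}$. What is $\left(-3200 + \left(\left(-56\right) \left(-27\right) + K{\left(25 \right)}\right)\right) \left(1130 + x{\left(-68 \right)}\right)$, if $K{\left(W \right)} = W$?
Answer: $- \frac{99593744}{53} \approx -1.8791 \cdot 10^{6}$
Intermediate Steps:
$x{\left(y \right)} = - \frac{2}{53}$ ($x{\left(y \right)} = 2 \left(- \frac{1}{53}\right) = - \frac{2}{53}$)
$\left(-3200 + \left(\left(-56\right) \left(-27\right) + K{\left(25 \right)}\right)\right) \left(1130 + x{\left(-68 \right)}\right) = \left(-3200 + \left(\left(-56\right) \left(-27\right) + 25\right)\right) \left(1130 - \frac{2}{53}\right) = \left(-3200 + \left(1512 + 25\right)\right) \frac{59888}{53} = \left(-3200 + 1537\right) \frac{59888}{53} = \left(-1663\right) \frac{59888}{53} = - \frac{99593744}{53}$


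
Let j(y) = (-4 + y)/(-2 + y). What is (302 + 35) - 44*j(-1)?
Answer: 791/3 ≈ 263.67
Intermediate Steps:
j(y) = (-4 + y)/(-2 + y)
(302 + 35) - 44*j(-1) = (302 + 35) - 44*(-4 - 1)/(-2 - 1) = 337 - 44*(-5)/(-3) = 337 - (-44)*(-5)/3 = 337 - 44*5/3 = 337 - 220/3 = 791/3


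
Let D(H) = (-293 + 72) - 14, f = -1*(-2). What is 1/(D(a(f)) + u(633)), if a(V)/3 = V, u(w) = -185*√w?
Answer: 47/4321840 - 37*√633/4321840 ≈ -0.00020452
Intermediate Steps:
f = 2
a(V) = 3*V
D(H) = -235 (D(H) = -221 - 14 = -235)
1/(D(a(f)) + u(633)) = 1/(-235 - 185*√633)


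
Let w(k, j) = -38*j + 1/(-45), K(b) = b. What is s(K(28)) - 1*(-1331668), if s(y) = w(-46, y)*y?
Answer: 58584392/45 ≈ 1.3019e+6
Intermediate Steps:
w(k, j) = -1/45 - 38*j (w(k, j) = -38*j - 1/45 = -1/45 - 38*j)
s(y) = y*(-1/45 - 38*y) (s(y) = (-1/45 - 38*y)*y = y*(-1/45 - 38*y))
s(K(28)) - 1*(-1331668) = -1/45*28*(1 + 1710*28) - 1*(-1331668) = -1/45*28*(1 + 47880) + 1331668 = -1/45*28*47881 + 1331668 = -1340668/45 + 1331668 = 58584392/45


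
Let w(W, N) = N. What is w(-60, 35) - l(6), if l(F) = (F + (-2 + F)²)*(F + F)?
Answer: -229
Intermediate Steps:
l(F) = 2*F*(F + (-2 + F)²) (l(F) = (F + (-2 + F)²)*(2*F) = 2*F*(F + (-2 + F)²))
w(-60, 35) - l(6) = 35 - 2*6*(6 + (-2 + 6)²) = 35 - 2*6*(6 + 4²) = 35 - 2*6*(6 + 16) = 35 - 2*6*22 = 35 - 1*264 = 35 - 264 = -229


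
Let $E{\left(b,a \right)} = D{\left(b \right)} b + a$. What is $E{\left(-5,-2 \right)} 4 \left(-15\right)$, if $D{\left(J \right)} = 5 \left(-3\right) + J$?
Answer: $-5880$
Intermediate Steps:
$D{\left(J \right)} = -15 + J$
$E{\left(b,a \right)} = a + b \left(-15 + b\right)$ ($E{\left(b,a \right)} = \left(-15 + b\right) b + a = b \left(-15 + b\right) + a = a + b \left(-15 + b\right)$)
$E{\left(-5,-2 \right)} 4 \left(-15\right) = \left(-2 - 5 \left(-15 - 5\right)\right) 4 \left(-15\right) = \left(-2 - -100\right) 4 \left(-15\right) = \left(-2 + 100\right) 4 \left(-15\right) = 98 \cdot 4 \left(-15\right) = 392 \left(-15\right) = -5880$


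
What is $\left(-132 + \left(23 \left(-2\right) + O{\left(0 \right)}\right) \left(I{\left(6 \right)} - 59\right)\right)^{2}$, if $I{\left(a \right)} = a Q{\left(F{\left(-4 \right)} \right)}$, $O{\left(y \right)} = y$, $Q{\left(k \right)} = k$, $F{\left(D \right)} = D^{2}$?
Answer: $3363556$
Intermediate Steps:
$I{\left(a \right)} = 16 a$ ($I{\left(a \right)} = a \left(-4\right)^{2} = a 16 = 16 a$)
$\left(-132 + \left(23 \left(-2\right) + O{\left(0 \right)}\right) \left(I{\left(6 \right)} - 59\right)\right)^{2} = \left(-132 + \left(23 \left(-2\right) + 0\right) \left(16 \cdot 6 - 59\right)\right)^{2} = \left(-132 + \left(-46 + 0\right) \left(96 - 59\right)\right)^{2} = \left(-132 - 1702\right)^{2} = \left(-1834\right)^{2} = 3363556$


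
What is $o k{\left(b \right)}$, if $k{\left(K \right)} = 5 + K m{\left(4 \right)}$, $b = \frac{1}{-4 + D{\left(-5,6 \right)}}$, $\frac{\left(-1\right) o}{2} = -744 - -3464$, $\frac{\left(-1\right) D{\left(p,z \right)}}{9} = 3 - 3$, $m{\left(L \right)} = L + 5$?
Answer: $-14960$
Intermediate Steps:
$m{\left(L \right)} = 5 + L$
$D{\left(p,z \right)} = 0$ ($D{\left(p,z \right)} = - 9 \left(3 - 3\right) = \left(-9\right) 0 = 0$)
$o = -5440$ ($o = - 2 \left(-744 - -3464\right) = - 2 \left(-744 + 3464\right) = \left(-2\right) 2720 = -5440$)
$b = - \frac{1}{4}$ ($b = \frac{1}{-4 + 0} = \frac{1}{-4} = - \frac{1}{4} \approx -0.25$)
$k{\left(K \right)} = 5 + 9 K$ ($k{\left(K \right)} = 5 + K \left(5 + 4\right) = 5 + K 9 = 5 + 9 K$)
$o k{\left(b \right)} = - 5440 \left(5 + 9 \left(- \frac{1}{4}\right)\right) = - 5440 \left(5 - \frac{9}{4}\right) = \left(-5440\right) \frac{11}{4} = -14960$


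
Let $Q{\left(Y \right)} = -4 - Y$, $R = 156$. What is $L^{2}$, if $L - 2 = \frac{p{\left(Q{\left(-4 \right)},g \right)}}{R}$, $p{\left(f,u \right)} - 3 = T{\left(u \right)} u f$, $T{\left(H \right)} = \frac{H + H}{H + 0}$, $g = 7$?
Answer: $\frac{11025}{2704} \approx 4.0773$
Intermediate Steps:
$T{\left(H \right)} = 2$ ($T{\left(H \right)} = \frac{2 H}{H} = 2$)
$p{\left(f,u \right)} = 3 + 2 f u$ ($p{\left(f,u \right)} = 3 + 2 u f = 3 + 2 f u$)
$L = \frac{105}{52}$ ($L = 2 + \frac{3 + 2 \left(-4 - -4\right) 7}{156} = 2 + \left(3 + 2 \left(-4 + 4\right) 7\right) \frac{1}{156} = 2 + \left(3 + 2 \cdot 0 \cdot 7\right) \frac{1}{156} = 2 + \left(3 + 0\right) \frac{1}{156} = 2 + 3 \cdot \frac{1}{156} = 2 + \frac{1}{52} = \frac{105}{52} \approx 2.0192$)
$L^{2} = \left(\frac{105}{52}\right)^{2} = \frac{11025}{2704}$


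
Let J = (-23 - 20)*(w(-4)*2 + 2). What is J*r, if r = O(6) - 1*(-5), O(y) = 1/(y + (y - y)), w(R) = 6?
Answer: -9331/3 ≈ -3110.3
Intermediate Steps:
J = -602 (J = (-23 - 20)*(6*2 + 2) = -43*(12 + 2) = -43*14 = -602)
O(y) = 1/y (O(y) = 1/(y + 0) = 1/y)
r = 31/6 (r = 1/6 - 1*(-5) = ⅙ + 5 = 31/6 ≈ 5.1667)
J*r = -602*31/6 = -9331/3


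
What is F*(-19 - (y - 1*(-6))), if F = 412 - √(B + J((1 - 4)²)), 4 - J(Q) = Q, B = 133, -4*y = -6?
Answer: -10918 + 212*√2 ≈ -10618.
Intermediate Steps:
y = 3/2 (y = -¼*(-6) = 3/2 ≈ 1.5000)
J(Q) = 4 - Q
F = 412 - 8*√2 (F = 412 - √(133 + (4 - (1 - 4)²)) = 412 - √(133 + (4 - 1*(-3)²)) = 412 - √(133 + (4 - 1*9)) = 412 - √(133 + (4 - 9)) = 412 - √(133 - 5) = 412 - √128 = 412 - 8*√2 ≈ 400.69)
F*(-19 - (y - 1*(-6))) = (412 - 8*√2)*(-19 - (3/2 - 1*(-6))) = (412 - 8*√2)*(-19 - (3/2 + 6)) = (412 - 8*√2)*(-19 - 1*15/2) = (412 - 8*√2)*(-19 - 15/2) = (412 - 8*√2)*(-53/2) = -10918 + 212*√2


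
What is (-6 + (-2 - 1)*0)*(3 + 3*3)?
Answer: -72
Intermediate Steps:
(-6 + (-2 - 1)*0)*(3 + 3*3) = (-6 - 3*0)*(3 + 9) = (-6 + 0)*12 = -6*12 = -72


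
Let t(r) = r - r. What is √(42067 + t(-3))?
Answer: √42067 ≈ 205.10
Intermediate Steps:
t(r) = 0
√(42067 + t(-3)) = √(42067 + 0) = √42067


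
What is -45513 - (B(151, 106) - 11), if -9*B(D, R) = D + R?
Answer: -409261/9 ≈ -45473.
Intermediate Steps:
B(D, R) = -D/9 - R/9 (B(D, R) = -(D + R)/9 = -D/9 - R/9)
-45513 - (B(151, 106) - 11) = -45513 - ((-⅑*151 - ⅑*106) - 11) = -45513 - ((-151/9 - 106/9) - 11) = -45513 - (-257/9 - 11) = -45513 - 1*(-356/9) = -45513 + 356/9 = -409261/9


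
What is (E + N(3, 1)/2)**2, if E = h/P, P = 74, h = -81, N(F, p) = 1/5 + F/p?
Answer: 34969/136900 ≈ 0.25543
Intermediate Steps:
N(F, p) = 1/5 + F/p (N(F, p) = 1*(1/5) + F/p = 1/5 + F/p)
E = -81/74 ≈ -1.0946
(E + N(3, 1)/2)**2 = (-81/74 + ((3 + (1/5)*1)/1)/2)**2 = (-81/74 + (1*(3 + 1/5))*(1/2))**2 = (-81/74 + (1*(16/5))*(1/2))**2 = (-81/74 + (16/5)*(1/2))**2 = (-81/74 + 8/5)**2 = (187/370)**2 = 34969/136900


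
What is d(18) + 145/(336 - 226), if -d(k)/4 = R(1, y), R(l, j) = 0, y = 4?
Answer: 29/22 ≈ 1.3182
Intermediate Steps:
d(k) = 0 (d(k) = -4*0 = 0)
d(18) + 145/(336 - 226) = 0 + 145/(336 - 226) = 0 + 145/110 = 0 + (1/110)*145 = 0 + 29/22 = 29/22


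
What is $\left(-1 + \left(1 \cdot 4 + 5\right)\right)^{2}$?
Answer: $64$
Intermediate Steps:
$\left(-1 + \left(1 \cdot 4 + 5\right)\right)^{2} = \left(-1 + \left(4 + 5\right)\right)^{2} = \left(-1 + 9\right)^{2} = 8^{2} = 64$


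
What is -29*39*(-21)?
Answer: 23751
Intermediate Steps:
-29*39*(-21) = -1131*(-21) = 23751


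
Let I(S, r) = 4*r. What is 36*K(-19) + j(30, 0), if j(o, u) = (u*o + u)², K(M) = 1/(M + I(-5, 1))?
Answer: -12/5 ≈ -2.4000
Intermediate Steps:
K(M) = 1/(4 + M) (K(M) = 1/(M + 4*1) = 1/(M + 4) = 1/(4 + M))
j(o, u) = (u + o*u)² (j(o, u) = (o*u + u)² = (u + o*u)²)
36*K(-19) + j(30, 0) = 36/(4 - 19) + 0²*(1 + 30)² = 36/(-15) + 0*31² = 36*(-1/15) + 0*961 = -12/5 + 0 = -12/5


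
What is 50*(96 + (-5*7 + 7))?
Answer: 3400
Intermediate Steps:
50*(96 + (-5*7 + 7)) = 50*(96 + (-35 + 7)) = 50*(96 - 28) = 50*68 = 3400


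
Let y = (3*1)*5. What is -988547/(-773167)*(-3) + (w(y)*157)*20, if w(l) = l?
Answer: 36413200059/773167 ≈ 47096.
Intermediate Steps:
y = 15 (y = 3*5 = 15)
-988547/(-773167)*(-3) + (w(y)*157)*20 = -988547/(-773167)*(-3) + (15*157)*20 = -988547*(-1/773167)*(-3) + 2355*20 = (988547/773167)*(-3) + 47100 = -2965641/773167 + 47100 = 36413200059/773167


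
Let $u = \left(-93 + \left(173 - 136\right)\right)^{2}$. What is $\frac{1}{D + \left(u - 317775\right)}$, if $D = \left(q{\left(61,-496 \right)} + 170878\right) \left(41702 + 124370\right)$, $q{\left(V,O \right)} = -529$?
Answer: $\frac{1}{28289884489} \approx 3.5348 \cdot 10^{-11}$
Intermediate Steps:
$u = 3136$ ($u = \left(-93 + \left(173 - 136\right)\right)^{2} = \left(-93 + 37\right)^{2} = \left(-56\right)^{2} = 3136$)
$D = 28290199128$ ($D = \left(-529 + 170878\right) \left(41702 + 124370\right) = 170349 \cdot 166072 = 28290199128$)
$\frac{1}{D + \left(u - 317775\right)} = \frac{1}{28290199128 + \left(3136 - 317775\right)} = \frac{1}{28290199128 - 314639} = \frac{1}{28289884489}$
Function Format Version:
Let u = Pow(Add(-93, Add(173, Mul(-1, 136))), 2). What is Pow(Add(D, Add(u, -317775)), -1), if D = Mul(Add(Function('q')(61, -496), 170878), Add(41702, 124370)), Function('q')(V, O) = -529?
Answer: Rational(1, 28289884489) ≈ 3.5348e-11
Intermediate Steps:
u = 3136 (u = Pow(Add(-93, Add(173, -136)), 2) = Pow(Add(-93, 37), 2) = Pow(-56, 2) = 3136)
D = 28290199128 (D = Mul(Add(-529, 170878), Add(41702, 124370)) = Mul(170349, 166072) = 28290199128)
Pow(Add(D, Add(u, -317775)), -1) = Pow(Add(28290199128, Add(3136, -317775)), -1) = Pow(Add(28290199128, -314639), -1) = Pow(28289884489, -1) = Rational(1, 28289884489)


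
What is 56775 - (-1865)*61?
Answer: 170540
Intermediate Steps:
56775 - (-1865)*61 = 56775 - 1*(-113765) = 56775 + 113765 = 170540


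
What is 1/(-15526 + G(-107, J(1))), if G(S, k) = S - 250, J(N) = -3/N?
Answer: -1/15883 ≈ -6.2960e-5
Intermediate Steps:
G(S, k) = -250 + S
1/(-15526 + G(-107, J(1))) = 1/(-15526 + (-250 - 107)) = 1/(-15526 - 357) = 1/(-15883) = -1/15883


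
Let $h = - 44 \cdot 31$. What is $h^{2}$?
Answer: $1860496$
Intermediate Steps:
$h = -1364$ ($h = \left(-1\right) 1364 = -1364$)
$h^{2} = \left(-1364\right)^{2} = 1860496$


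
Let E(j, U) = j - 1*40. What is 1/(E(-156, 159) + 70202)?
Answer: 1/70006 ≈ 1.4284e-5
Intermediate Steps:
E(j, U) = -40 + j (E(j, U) = j - 40 = -40 + j)
1/(E(-156, 159) + 70202) = 1/((-40 - 156) + 70202) = 1/(-196 + 70202) = 1/70006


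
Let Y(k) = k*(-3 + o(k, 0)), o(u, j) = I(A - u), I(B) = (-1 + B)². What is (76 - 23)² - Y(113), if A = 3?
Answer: -1389125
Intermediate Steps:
o(u, j) = (2 - u)² (o(u, j) = (-1 + (3 - u))² = (2 - u)²)
Y(k) = k*(-3 + (-2 + k)²)
(76 - 23)² - Y(113) = (76 - 23)² - 113*(-3 + (-2 + 113)²) = 53² - 113*(-3 + 111²) = 2809 - 113*(-3 + 12321) = 2809 - 113*12318 = 2809 - 1*1391934 = 2809 - 1391934 = -1389125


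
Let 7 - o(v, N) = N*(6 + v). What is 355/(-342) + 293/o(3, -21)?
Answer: 15313/33516 ≈ 0.45689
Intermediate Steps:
o(v, N) = 7 - N*(6 + v)
355/(-342) + 293/o(3, -21) = 355/(-342) + 293/(7 - 6*(-21) - 1*(-21)*3) = 355*(-1/342) + 293/(7 + 126 + 63) = -355/342 + 293/196 = 15313/33516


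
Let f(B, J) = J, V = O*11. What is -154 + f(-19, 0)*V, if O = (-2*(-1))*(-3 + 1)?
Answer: -154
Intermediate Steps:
O = -4 (O = 2*(-2) = -4)
V = -44 (V = -4*11 = -44)
-154 + f(-19, 0)*V = -154 + 0*(-44) = -154 + 0 = -154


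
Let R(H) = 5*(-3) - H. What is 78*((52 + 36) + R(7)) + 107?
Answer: 5255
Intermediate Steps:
R(H) = -15 - H
78*((52 + 36) + R(7)) + 107 = 78*((52 + 36) + (-15 - 1*7)) + 107 = 78*(88 + (-15 - 7)) + 107 = 78*(88 - 22) + 107 = 78*66 + 107 = 5148 + 107 = 5255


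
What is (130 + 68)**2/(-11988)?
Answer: -121/37 ≈ -3.2703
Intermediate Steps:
(130 + 68)**2/(-11988) = 198**2*(-1/11988) = 39204*(-1/11988) = -121/37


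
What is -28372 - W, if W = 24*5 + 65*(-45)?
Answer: -25567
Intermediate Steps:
W = -2805 (W = 120 - 2925 = -2805)
-28372 - W = -28372 - 1*(-2805) = -28372 + 2805 = -25567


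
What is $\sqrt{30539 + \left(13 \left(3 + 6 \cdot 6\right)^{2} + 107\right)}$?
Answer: $\sqrt{50419} \approx 224.54$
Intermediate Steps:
$\sqrt{30539 + \left(13 \left(3 + 6 \cdot 6\right)^{2} + 107\right)} = \sqrt{30539 + \left(13 \left(3 + 36\right)^{2} + 107\right)} = \sqrt{30539 + \left(13 \cdot 39^{2} + 107\right)} = \sqrt{30539 + \left(13 \cdot 1521 + 107\right)} = \sqrt{30539 + \left(19773 + 107\right)} = \sqrt{30539 + 19880} = \sqrt{50419}$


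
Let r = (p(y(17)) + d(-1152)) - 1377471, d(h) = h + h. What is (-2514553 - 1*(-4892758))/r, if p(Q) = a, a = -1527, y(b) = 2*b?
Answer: -264245/153478 ≈ -1.7217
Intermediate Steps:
d(h) = 2*h
p(Q) = -1527
r = -1381302 (r = (-1527 + 2*(-1152)) - 1377471 = (-1527 - 2304) - 1377471 = -3831 - 1377471 = -1381302)
(-2514553 - 1*(-4892758))/r = (-2514553 - 1*(-4892758))/(-1381302) = (-2514553 + 4892758)*(-1/1381302) = 2378205*(-1/1381302) = -264245/153478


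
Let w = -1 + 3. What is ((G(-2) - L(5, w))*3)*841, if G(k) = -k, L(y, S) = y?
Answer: -7569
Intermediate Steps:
w = 2
((G(-2) - L(5, w))*3)*841 = ((-1*(-2) - 1*5)*3)*841 = ((2 - 5)*3)*841 = -3*3*841 = -9*841 = -7569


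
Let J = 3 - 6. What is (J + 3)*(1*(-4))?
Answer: 0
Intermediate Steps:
J = -3
(J + 3)*(1*(-4)) = (-3 + 3)*(1*(-4)) = 0*(-4) = 0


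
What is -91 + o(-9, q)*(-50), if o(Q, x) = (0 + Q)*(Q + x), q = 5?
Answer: -1891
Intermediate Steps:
o(Q, x) = Q*(Q + x)
-91 + o(-9, q)*(-50) = -91 - 9*(-9 + 5)*(-50) = -91 - 9*(-4)*(-50) = -91 + 36*(-50) = -91 - 1800 = -1891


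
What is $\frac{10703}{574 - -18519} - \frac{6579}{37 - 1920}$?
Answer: $\frac{145766596}{35952119} \approx 4.0545$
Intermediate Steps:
$\frac{10703}{574 - -18519} - \frac{6579}{37 - 1920} = \frac{10703}{574 + 18519} - \frac{6579}{37 - 1920} = \frac{10703}{19093} - \frac{6579}{-1883} = 10703 \cdot \frac{1}{19093} - - \frac{6579}{1883} = \frac{10703}{19093} + \frac{6579}{1883} = \frac{145766596}{35952119}$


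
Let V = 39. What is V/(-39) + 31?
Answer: 30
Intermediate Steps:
V/(-39) + 31 = 39/(-39) + 31 = -1/39*39 + 31 = -1 + 31 = 30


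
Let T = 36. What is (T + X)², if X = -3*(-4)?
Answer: 2304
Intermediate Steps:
X = 12
(T + X)² = (36 + 12)² = 48² = 2304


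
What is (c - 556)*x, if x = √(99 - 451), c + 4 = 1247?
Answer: 2748*I*√22 ≈ 12889.0*I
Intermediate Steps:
c = 1243 (c = -4 + 1247 = 1243)
x = 4*I*√22 (x = √(-352) = 4*I*√22 ≈ 18.762*I)
(c - 556)*x = (1243 - 556)*(4*I*√22) = 687*(4*I*√22) = 2748*I*√22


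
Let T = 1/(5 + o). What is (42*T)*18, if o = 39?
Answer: 189/11 ≈ 17.182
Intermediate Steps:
T = 1/44 (T = 1/(5 + 39) = 1/44 ≈ 0.022727)
(42*T)*18 = (42*(1/44))*18 = (21/22)*18 = 189/11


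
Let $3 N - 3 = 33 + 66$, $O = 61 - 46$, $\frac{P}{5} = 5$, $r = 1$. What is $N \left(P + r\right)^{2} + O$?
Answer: $22999$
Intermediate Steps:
$P = 25$ ($P = 5 \cdot 5 = 25$)
$O = 15$
$N = 34$ ($N = 1 + \frac{33 + 66}{3} = 1 + \frac{1}{3} \cdot 99 = 1 + 33 = 34$)
$N \left(P + r\right)^{2} + O = 34 \left(25 + 1\right)^{2} + 15 = 34 \cdot 26^{2} + 15 = 34 \cdot 676 + 15 = 22984 + 15 = 22999$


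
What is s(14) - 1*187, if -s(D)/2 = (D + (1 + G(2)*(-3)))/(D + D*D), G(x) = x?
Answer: -6548/35 ≈ -187.09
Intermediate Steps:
s(D) = -2*(-5 + D)/(D + D**2) (s(D) = -2*(D + (1 + 2*(-3)))/(D + D*D) = -2*(D + (1 - 6))/(D + D**2) = -2*(D - 5)/(D + D**2) = -2*(-5 + D)/(D + D**2))
s(14) - 1*187 = 2*(5 - 1*14)/(14*(1 + 14)) - 1*187 = 2*(1/14)*(5 - 14)/15 - 187 = 2*(1/14)*(1/15)*(-9) - 187 = -3/35 - 187 = -6548/35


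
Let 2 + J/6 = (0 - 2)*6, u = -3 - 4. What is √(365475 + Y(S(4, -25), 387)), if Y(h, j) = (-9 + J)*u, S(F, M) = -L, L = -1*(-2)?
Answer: √366126 ≈ 605.08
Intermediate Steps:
L = 2
S(F, M) = -2 (S(F, M) = -1*2 = -2)
u = -7
J = -84 (J = -12 + 6*((0 - 2)*6) = -12 + 6*(-2*6) = -12 + 6*(-12) = -12 - 72 = -84)
Y(h, j) = 651 (Y(h, j) = (-9 - 84)*(-7) = -93*(-7) = 651)
√(365475 + Y(S(4, -25), 387)) = √(365475 + 651) = √366126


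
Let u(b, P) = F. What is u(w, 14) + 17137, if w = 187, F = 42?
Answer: 17179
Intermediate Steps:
u(b, P) = 42
u(w, 14) + 17137 = 42 + 17137 = 17179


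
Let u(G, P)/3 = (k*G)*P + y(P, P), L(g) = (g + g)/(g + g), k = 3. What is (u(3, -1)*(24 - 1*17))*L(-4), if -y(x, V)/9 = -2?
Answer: 189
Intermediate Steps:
L(g) = 1 (L(g) = (2*g)/((2*g)) = (2*g)*(1/(2*g)) = 1)
y(x, V) = 18 (y(x, V) = -9*(-2) = 18)
u(G, P) = 54 + 9*G*P (u(G, P) = 3*((3*G)*P + 18) = 3*(3*G*P + 18) = 3*(18 + 3*G*P) = 54 + 9*G*P)
(u(3, -1)*(24 - 1*17))*L(-4) = ((54 + 9*3*(-1))*(24 - 1*17))*1 = ((54 - 27)*(24 - 17))*1 = (27*7)*1 = 189*1 = 189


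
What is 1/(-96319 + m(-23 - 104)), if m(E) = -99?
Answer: -1/96418 ≈ -1.0371e-5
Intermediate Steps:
1/(-96319 + m(-23 - 104)) = 1/(-96319 - 99) = 1/(-96418) = -1/96418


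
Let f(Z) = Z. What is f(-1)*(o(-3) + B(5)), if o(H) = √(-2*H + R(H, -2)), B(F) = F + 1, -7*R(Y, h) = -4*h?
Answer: -6 - √238/7 ≈ -8.2039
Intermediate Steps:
R(Y, h) = 4*h/7 (R(Y, h) = -(-4)*h/7 = 4*h/7)
B(F) = 1 + F
o(H) = √(-8/7 - 2*H) (o(H) = √(-2*H + (4/7)*(-2)) = √(-2*H - 8/7) = √(-8/7 - 2*H))
f(-1)*(o(-3) + B(5)) = -(√(-56 - 98*(-3))/7 + (1 + 5)) = -(√(-56 + 294)/7 + 6) = -(√238/7 + 6) = -(6 + √238/7) = -6 - √238/7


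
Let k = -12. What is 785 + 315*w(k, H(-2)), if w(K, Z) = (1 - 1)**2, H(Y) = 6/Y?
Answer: 785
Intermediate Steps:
w(K, Z) = 0 (w(K, Z) = 0**2 = 0)
785 + 315*w(k, H(-2)) = 785 + 315*0 = 785 + 0 = 785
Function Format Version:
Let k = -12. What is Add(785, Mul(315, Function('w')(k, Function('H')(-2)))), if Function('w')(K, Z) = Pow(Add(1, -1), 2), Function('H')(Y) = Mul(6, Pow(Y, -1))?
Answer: 785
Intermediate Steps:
Function('w')(K, Z) = 0 (Function('w')(K, Z) = Pow(0, 2) = 0)
Add(785, Mul(315, Function('w')(k, Function('H')(-2)))) = Add(785, Mul(315, 0)) = Add(785, 0) = 785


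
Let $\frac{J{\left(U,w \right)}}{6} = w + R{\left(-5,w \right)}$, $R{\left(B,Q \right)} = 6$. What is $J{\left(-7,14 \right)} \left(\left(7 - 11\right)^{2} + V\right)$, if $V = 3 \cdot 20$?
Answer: $9120$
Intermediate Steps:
$V = 60$
$J{\left(U,w \right)} = 36 + 6 w$ ($J{\left(U,w \right)} = 6 \left(w + 6\right) = 6 \left(6 + w\right) = 36 + 6 w$)
$J{\left(-7,14 \right)} \left(\left(7 - 11\right)^{2} + V\right) = \left(36 + 6 \cdot 14\right) \left(\left(7 - 11\right)^{2} + 60\right) = \left(36 + 84\right) \left(\left(-4\right)^{2} + 60\right) = 120 \left(16 + 60\right) = 120 \cdot 76 = 9120$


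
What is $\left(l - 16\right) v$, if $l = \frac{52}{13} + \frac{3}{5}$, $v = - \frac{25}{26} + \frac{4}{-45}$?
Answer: $\frac{23351}{1950} \approx 11.975$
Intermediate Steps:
$v = - \frac{1229}{1170}$ ($v = \left(-25\right) \frac{1}{26} + 4 \left(- \frac{1}{45}\right) = - \frac{25}{26} - \frac{4}{45} = - \frac{1229}{1170} \approx -1.0504$)
$l = \frac{23}{5}$ ($l = 52 \cdot \frac{1}{13} + 3 \cdot \frac{1}{5} = 4 + \frac{3}{5} = \frac{23}{5} \approx 4.6$)
$\left(l - 16\right) v = \left(\frac{23}{5} - 16\right) \left(- \frac{1229}{1170}\right) = \left(- \frac{57}{5}\right) \left(- \frac{1229}{1170}\right) = \frac{23351}{1950}$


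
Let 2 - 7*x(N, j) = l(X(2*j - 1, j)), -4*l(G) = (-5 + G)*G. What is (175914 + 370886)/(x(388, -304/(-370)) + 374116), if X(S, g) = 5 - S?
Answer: 261999220000/179257770343 ≈ 1.4616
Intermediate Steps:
l(G) = -G*(-5 + G)/4 (l(G) = -(-5 + G)*G/4 = -G*(-5 + G)/4)
x(N, j) = 2/7 - (-1 + 2*j)*(6 - 2*j)/28 (x(N, j) = 2/7 - (5 - (2*j - 1))*(5 - (5 - (2*j - 1)))/28 = 2/7 - (5 - (-1 + 2*j))*(5 - (5 - (-1 + 2*j)))/28 = 2/7 - (5 + (1 - 2*j))*(5 - (5 + (1 - 2*j)))/28 = 2/7 - (6 - 2*j)*(5 - (6 - 2*j))/28 = 2/7 - (6 - 2*j)*(5 + (-6 + 2*j))/28 = 2/7 - (6 - 2*j)*(-1 + 2*j)/28 = 2/7 - (-1 + 2*j)*(6 - 2*j)/28)
(175914 + 370886)/(x(388, -304/(-370)) + 374116) = (175914 + 370886)/((2/7 + (-1 + 2*(-304/(-370)))*(-3 - 304/(-370))/14) + 374116) = 546800/((2/7 + (-1 + 2*(-304*(-1/370)))*(-3 - 304*(-1/370))/14) + 374116) = 546800/((2/7 + (-1 + 2*(152/185))*(-3 + 152/185)/14) + 374116) = 546800/((2/7 + (1/14)*(-1 + 304/185)*(-403/185)) + 374116) = 546800/((2/7 + (1/14)*(119/185)*(-403/185)) + 374116) = 546800/((2/7 - 6851/68450) + 374116) = 546800/(88943/479150 + 374116) = 546800/(179257770343/479150) = 546800*(479150/179257770343) = 261999220000/179257770343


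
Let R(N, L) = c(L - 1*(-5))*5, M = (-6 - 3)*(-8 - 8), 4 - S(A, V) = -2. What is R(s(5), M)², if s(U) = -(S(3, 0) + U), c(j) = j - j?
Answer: 0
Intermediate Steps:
c(j) = 0
S(A, V) = 6 (S(A, V) = 4 - 1*(-2) = 4 + 2 = 6)
M = 144 (M = -9*(-16) = 144)
s(U) = -6 - U (s(U) = -(6 + U) = -6 - U)
R(N, L) = 0 (R(N, L) = 0*5 = 0)
R(s(5), M)² = 0² = 0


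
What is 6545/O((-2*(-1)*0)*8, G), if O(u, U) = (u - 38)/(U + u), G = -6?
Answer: 19635/19 ≈ 1033.4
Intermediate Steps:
O(u, U) = (-38 + u)/(U + u)
6545/O((-2*(-1)*0)*8, G) = 6545/(((-38 + (-2*(-1)*0)*8)/(-6 + (-2*(-1)*0)*8))) = 6545/(((-38 + (2*0)*8)/(-6 + (2*0)*8))) = 6545/(((-38 + 0*8)/(-6 + 0*8))) = 6545/(((-38 + 0)/(-6 + 0))) = 6545/((-38/(-6))) = 6545/((-⅙*(-38))) = 6545/(19/3) = 6545*(3/19) = 19635/19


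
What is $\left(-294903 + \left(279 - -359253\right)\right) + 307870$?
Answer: $372499$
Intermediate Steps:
$\left(-294903 + \left(279 - -359253\right)\right) + 307870 = \left(-294903 + \left(279 + 359253\right)\right) + 307870 = \left(-294903 + 359532\right) + 307870 = 64629 + 307870 = 372499$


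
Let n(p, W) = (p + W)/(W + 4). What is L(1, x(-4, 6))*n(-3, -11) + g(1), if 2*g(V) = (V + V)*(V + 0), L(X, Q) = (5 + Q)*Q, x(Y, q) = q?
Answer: 133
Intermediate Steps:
n(p, W) = (W + p)/(4 + W)
L(X, Q) = Q*(5 + Q)
g(V) = V² (g(V) = ((V + V)*(V + 0))/2 = ((2*V)*V)/2 = (2*V²)/2 = V²)
L(1, x(-4, 6))*n(-3, -11) + g(1) = (6*(5 + 6))*((-11 - 3)/(4 - 11)) + 1² = (6*11)*(-14/(-7)) + 1 = 66*(-⅐*(-14)) + 1 = 66*2 + 1 = 132 + 1 = 133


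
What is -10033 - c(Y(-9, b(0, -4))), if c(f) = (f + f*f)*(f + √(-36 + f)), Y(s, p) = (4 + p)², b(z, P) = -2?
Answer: -10113 - 80*I*√2 ≈ -10113.0 - 113.14*I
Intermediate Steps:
c(f) = (f + f²)*(f + √(-36 + f))
-10033 - c(Y(-9, b(0, -4))) = -10033 - (4 - 2)²*((4 - 2)² + ((4 - 2)²)² + √(-36 + (4 - 2)²) + (4 - 2)²*√(-36 + (4 - 2)²)) = -10033 - 2²*(2² + (2²)² + √(-36 + 2²) + 2²*√(-36 + 2²)) = -10033 - 4*(4 + 4² + √(-36 + 4) + 4*√(-36 + 4)) = -10033 - 4*(4 + 16 + √(-32) + 4*√(-32)) = -10033 - 4*(4 + 16 + 4*I*√2 + 4*(4*I*√2)) = -10033 - 4*(4 + 16 + 4*I*√2 + 16*I*√2) = -10033 - 4*(20 + 20*I*√2) = -10033 - (80 + 80*I*√2) = -10033 + (-80 - 80*I*√2) = -10113 - 80*I*√2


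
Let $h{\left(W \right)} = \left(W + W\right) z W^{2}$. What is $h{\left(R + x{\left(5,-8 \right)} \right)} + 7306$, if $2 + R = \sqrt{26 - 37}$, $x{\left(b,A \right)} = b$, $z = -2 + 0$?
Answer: $7594 - 64 i \sqrt{11} \approx 7594.0 - 212.26 i$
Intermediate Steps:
$z = -2$
$R = -2 + i \sqrt{11}$ ($R = -2 + \sqrt{26 - 37} = -2 + \sqrt{-11} = -2 + i \sqrt{11} \approx -2.0 + 3.3166 i$)
$h{\left(W \right)} = - 4 W^{3}$ ($h{\left(W \right)} = \left(W + W\right) \left(- 2 W^{2}\right) = 2 W \left(- 2 W^{2}\right) = - 4 W^{3}$)
$h{\left(R + x{\left(5,-8 \right)} \right)} + 7306 = - 4 \left(\left(-2 + i \sqrt{11}\right) + 5\right)^{3} + 7306 = - 4 \left(3 + i \sqrt{11}\right)^{3} + 7306 = 7306 - 4 \left(3 + i \sqrt{11}\right)^{3}$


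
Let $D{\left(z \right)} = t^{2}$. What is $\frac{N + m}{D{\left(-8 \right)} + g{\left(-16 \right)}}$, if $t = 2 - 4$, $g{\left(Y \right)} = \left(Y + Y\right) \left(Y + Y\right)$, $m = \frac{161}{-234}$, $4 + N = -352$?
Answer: $- \frac{83465}{240552} \approx -0.34697$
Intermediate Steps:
$N = -356$ ($N = -4 - 352 = -356$)
$m = - \frac{161}{234}$ ($m = 161 \left(- \frac{1}{234}\right) = - \frac{161}{234} \approx -0.68803$)
$g{\left(Y \right)} = 4 Y^{2}$ ($g{\left(Y \right)} = 2 Y 2 Y = 4 Y^{2}$)
$t = -2$
$D{\left(z \right)} = 4$ ($D{\left(z \right)} = \left(-2\right)^{2} = 4$)
$\frac{N + m}{D{\left(-8 \right)} + g{\left(-16 \right)}} = \frac{-356 - \frac{161}{234}}{4 + 4 \left(-16\right)^{2}} = - \frac{83465}{234 \left(4 + 4 \cdot 256\right)} = - \frac{83465}{234 \left(4 + 1024\right)} = - \frac{83465}{234 \cdot 1028} = \left(- \frac{83465}{234}\right) \frac{1}{1028} = - \frac{83465}{240552}$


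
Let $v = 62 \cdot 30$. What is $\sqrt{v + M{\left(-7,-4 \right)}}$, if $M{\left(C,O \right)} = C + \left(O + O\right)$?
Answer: $3 \sqrt{205} \approx 42.953$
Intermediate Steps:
$M{\left(C,O \right)} = C + 2 O$
$v = 1860$
$\sqrt{v + M{\left(-7,-4 \right)}} = \sqrt{1860 + \left(-7 + 2 \left(-4\right)\right)} = \sqrt{1860 - 15} = \sqrt{1845} = 3 \sqrt{205}$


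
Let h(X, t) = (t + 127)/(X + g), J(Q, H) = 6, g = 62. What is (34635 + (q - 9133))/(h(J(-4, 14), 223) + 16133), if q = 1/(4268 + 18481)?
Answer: 19724929966/12482308053 ≈ 1.5802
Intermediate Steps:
h(X, t) = (127 + t)/(62 + X) (h(X, t) = (t + 127)/(X + 62) = (127 + t)/(62 + X))
q = 1/22749 ≈ 4.3958e-5
(34635 + (q - 9133))/(h(J(-4, 14), 223) + 16133) = (34635 + (1/22749 - 9133))/((127 + 223)/(62 + 6) + 16133) = (34635 - 207766616/22749)/(350/68 + 16133) = 580144999/(22749*((1/68)*350 + 16133)) = 580144999/(22749*(175/34 + 16133)) = 580144999/(22749*(548697/34)) = (580144999/22749)*(34/548697) = 19724929966/12482308053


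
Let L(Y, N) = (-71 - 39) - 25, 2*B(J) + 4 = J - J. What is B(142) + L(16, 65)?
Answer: -137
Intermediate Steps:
B(J) = -2 (B(J) = -2 + (J - J)/2 = -2 + (½)*0 = -2 + 0 = -2)
L(Y, N) = -135 (L(Y, N) = -110 - 25 = -135)
B(142) + L(16, 65) = -2 - 135 = -137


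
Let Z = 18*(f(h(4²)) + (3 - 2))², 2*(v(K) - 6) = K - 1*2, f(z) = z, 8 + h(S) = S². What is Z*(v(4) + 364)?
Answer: 414042678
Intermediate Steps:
h(S) = -8 + S²
v(K) = 5 + K/2 (v(K) = 6 + (K - 1*2)/2 = 6 + (K - 2)/2 = 6 + (-2 + K)/2 = 6 + (-1 + K/2) = 5 + K/2)
Z = 1116018 (Z = 18*((-8 + (4²)²) + (3 - 2))² = 18*((-8 + 16²) + 1)² = 18*((-8 + 256) + 1)² = 18*(248 + 1)² = 18*249² = 18*62001 = 1116018)
Z*(v(4) + 364) = 1116018*((5 + (½)*4) + 364) = 1116018*((5 + 2) + 364) = 1116018*(7 + 364) = 1116018*371 = 414042678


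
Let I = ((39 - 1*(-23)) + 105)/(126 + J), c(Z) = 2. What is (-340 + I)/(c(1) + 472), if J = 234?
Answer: -122233/170640 ≈ -0.71632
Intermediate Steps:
I = 167/360 (I = ((39 - 1*(-23)) + 105)/(126 + 234) = ((39 + 23) + 105)/360 = (62 + 105)*(1/360) = 167*(1/360) = 167/360 ≈ 0.46389)
(-340 + I)/(c(1) + 472) = (-340 + 167/360)/(2 + 472) = -122233/360/474 = -122233/360*1/474 = -122233/170640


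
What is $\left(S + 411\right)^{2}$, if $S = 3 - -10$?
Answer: $179776$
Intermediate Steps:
$S = 13$ ($S = 3 + 10 = 13$)
$\left(S + 411\right)^{2} = \left(13 + 411\right)^{2} = 424^{2} = 179776$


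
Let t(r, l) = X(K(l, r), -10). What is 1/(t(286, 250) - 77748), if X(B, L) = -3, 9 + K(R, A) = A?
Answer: -1/77751 ≈ -1.2862e-5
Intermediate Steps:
K(R, A) = -9 + A
t(r, l) = -3
1/(t(286, 250) - 77748) = 1/(-3 - 77748) = 1/(-77751) = -1/77751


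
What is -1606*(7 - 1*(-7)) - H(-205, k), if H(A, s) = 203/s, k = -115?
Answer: -2585457/115 ≈ -22482.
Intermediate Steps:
-1606*(7 - 1*(-7)) - H(-205, k) = -1606*(7 - 1*(-7)) - 203/(-115) = -1606*(7 + 7) - 203*(-1)/115 = -1606*14 - 1*(-203/115) = -22484 + 203/115 = -2585457/115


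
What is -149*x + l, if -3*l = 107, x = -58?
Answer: 25819/3 ≈ 8606.3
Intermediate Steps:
l = -107/3 (l = -⅓*107 = -107/3 ≈ -35.667)
-149*x + l = -149*(-58) - 107/3 = 8642 - 107/3 = 25819/3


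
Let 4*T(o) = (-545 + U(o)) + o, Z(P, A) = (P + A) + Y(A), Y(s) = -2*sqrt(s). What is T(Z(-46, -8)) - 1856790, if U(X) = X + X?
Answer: -7427867/4 - 3*I*sqrt(2) ≈ -1.857e+6 - 4.2426*I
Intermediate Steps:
U(X) = 2*X
Z(P, A) = A + P - 2*sqrt(A) (Z(P, A) = (P + A) - 2*sqrt(A) = (A + P) - 2*sqrt(A) = A + P - 2*sqrt(A))
T(o) = -545/4 + 3*o/4 (T(o) = ((-545 + 2*o) + o)/4 = (-545 + 3*o)/4 = -545/4 + 3*o/4)
T(Z(-46, -8)) - 1856790 = (-545/4 + 3*(-8 - 46 - 4*I*sqrt(2))/4) - 1856790 = (-545/4 + 3*(-54 - 4*I*sqrt(2))/4) - 1856790 = (-545/4 + (-81/2 - 3*I*sqrt(2))) - 1856790 = (-707/4 - 3*I*sqrt(2)) - 1856790 = -7427867/4 - 3*I*sqrt(2)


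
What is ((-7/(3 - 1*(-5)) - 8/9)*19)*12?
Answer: -2413/6 ≈ -402.17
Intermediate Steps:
((-7/(3 - 1*(-5)) - 8/9)*19)*12 = ((-7/(3 + 5) - 8*⅑)*19)*12 = ((-7/8 - 8/9)*19)*12 = -127/72*19*12 = -2413/72*12 = -2413/6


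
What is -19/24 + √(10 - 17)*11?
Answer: -19/24 + 11*I*√7 ≈ -0.79167 + 29.103*I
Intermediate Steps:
-19/24 + √(10 - 17)*11 = -19*1/24 + √(-7)*11 = -19/24 + (I*√7)*11 = -19/24 + 11*I*√7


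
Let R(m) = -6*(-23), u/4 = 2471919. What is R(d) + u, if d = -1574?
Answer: 9887814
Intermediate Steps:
u = 9887676 (u = 4*2471919 = 9887676)
R(m) = 138
R(d) + u = 138 + 9887676 = 9887814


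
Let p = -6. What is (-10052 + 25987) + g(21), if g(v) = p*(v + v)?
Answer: 15683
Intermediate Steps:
g(v) = -12*v (g(v) = -6*(v + v) = -12*v)
(-10052 + 25987) + g(21) = (-10052 + 25987) - 12*21 = 15935 - 252 = 15683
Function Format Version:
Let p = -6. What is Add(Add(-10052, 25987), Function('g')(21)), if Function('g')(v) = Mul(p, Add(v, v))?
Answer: 15683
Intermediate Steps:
Function('g')(v) = Mul(-12, v) (Function('g')(v) = Mul(-6, Add(v, v)) = Mul(-6, Mul(2, v)) = Mul(-12, v))
Add(Add(-10052, 25987), Function('g')(21)) = Add(Add(-10052, 25987), Mul(-12, 21)) = Add(15935, -252) = 15683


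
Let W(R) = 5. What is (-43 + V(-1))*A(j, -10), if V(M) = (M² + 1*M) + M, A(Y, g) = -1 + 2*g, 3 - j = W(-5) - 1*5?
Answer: 924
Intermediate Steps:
j = 3 (j = 3 - (5 - 1*5) = 3 - (5 - 5) = 3 - 1*0 = 3 + 0 = 3)
V(M) = M² + 2*M (V(M) = (M² + M) + M = (M + M²) + M = M² + 2*M)
(-43 + V(-1))*A(j, -10) = (-43 - (2 - 1))*(-1 + 2*(-10)) = (-43 - 1*1)*(-1 - 20) = (-43 - 1)*(-21) = -44*(-21) = 924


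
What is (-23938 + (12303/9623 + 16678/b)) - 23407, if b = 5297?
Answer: -2413092491310/50973031 ≈ -47341.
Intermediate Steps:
(-23938 + (12303/9623 + 16678/b)) - 23407 = (-23938 + (12303/9623 + 16678/5297)) - 23407 = (-23938 + 225661385/50973031) - 23407 = -1219966754693/50973031 - 23407 = -2413092491310/50973031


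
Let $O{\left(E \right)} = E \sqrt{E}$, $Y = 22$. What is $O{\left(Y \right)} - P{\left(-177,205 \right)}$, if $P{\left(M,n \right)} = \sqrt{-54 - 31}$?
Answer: $22 \sqrt{22} - i \sqrt{85} \approx 103.19 - 9.2195 i$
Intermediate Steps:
$P{\left(M,n \right)} = i \sqrt{85}$ ($P{\left(M,n \right)} = \sqrt{-85} = i \sqrt{85}$)
$O{\left(E \right)} = E^{\frac{3}{2}}$
$O{\left(Y \right)} - P{\left(-177,205 \right)} = 22^{\frac{3}{2}} - i \sqrt{85} = 22 \sqrt{22} - i \sqrt{85}$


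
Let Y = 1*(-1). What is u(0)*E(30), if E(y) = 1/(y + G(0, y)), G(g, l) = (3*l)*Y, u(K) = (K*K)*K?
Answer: 0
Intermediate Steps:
Y = -1
u(K) = K³ (u(K) = K²*K = K³)
G(g, l) = -3*l (G(g, l) = (3*l)*(-1) = -3*l)
E(y) = -1/(2*y) (E(y) = 1/(y - 3*y) = 1/(-2*y) = -1/(2*y))
u(0)*E(30) = 0³*(-½/30) = 0*(-½*1/30) = 0*(-1/60) = 0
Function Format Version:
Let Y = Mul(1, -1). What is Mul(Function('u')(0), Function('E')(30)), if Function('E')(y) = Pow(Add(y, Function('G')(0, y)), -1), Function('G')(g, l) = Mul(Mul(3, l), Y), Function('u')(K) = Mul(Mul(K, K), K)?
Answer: 0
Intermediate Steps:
Y = -1
Function('u')(K) = Pow(K, 3) (Function('u')(K) = Mul(Pow(K, 2), K) = Pow(K, 3))
Function('G')(g, l) = Mul(-3, l) (Function('G')(g, l) = Mul(Mul(3, l), -1) = Mul(-3, l))
Function('E')(y) = Mul(Rational(-1, 2), Pow(y, -1)) (Function('E')(y) = Pow(Add(y, Mul(-3, y)), -1) = Pow(Mul(-2, y), -1) = Mul(Rational(-1, 2), Pow(y, -1)))
Mul(Function('u')(0), Function('E')(30)) = Mul(Pow(0, 3), Mul(Rational(-1, 2), Pow(30, -1))) = Mul(0, Mul(Rational(-1, 2), Rational(1, 30))) = Mul(0, Rational(-1, 60)) = 0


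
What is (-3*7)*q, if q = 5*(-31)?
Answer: 3255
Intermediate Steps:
q = -155
(-3*7)*q = -3*7*(-155) = -21*(-155) = 3255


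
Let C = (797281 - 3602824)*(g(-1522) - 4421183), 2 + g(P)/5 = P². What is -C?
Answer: 20091130281261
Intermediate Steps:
g(P) = -10 + 5*P²
C = -20091130281261 (C = (797281 - 3602824)*((-10 + 5*(-1522)²) - 4421183) = -2805543*((-10 + 5*2316484) - 4421183) = -2805543*((-10 + 11582420) - 4421183) = -2805543*(11582410 - 4421183) = -2805543*7161227 = -20091130281261)
-C = -1*(-20091130281261) = 20091130281261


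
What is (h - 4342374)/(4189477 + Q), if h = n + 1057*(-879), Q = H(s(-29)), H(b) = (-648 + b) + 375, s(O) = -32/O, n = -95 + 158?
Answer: -76435503/60743474 ≈ -1.2583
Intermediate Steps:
n = 63
H(b) = -273 + b
Q = -7885/29 (Q = -273 - 32/(-29) = -273 - 32*(-1/29) = -273 + 32/29 = -7885/29 ≈ -271.90)
h = -929040 (h = 63 + 1057*(-879) = 63 - 929103 = -929040)
(h - 4342374)/(4189477 + Q) = (-929040 - 4342374)/(4189477 - 7885/29) = -5271414/121486948/29 = -5271414*29/121486948 = -76435503/60743474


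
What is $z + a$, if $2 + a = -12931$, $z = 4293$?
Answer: $-8640$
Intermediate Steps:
$a = -12933$ ($a = -2 - 12931 = -12933$)
$z + a = 4293 - 12933 = -8640$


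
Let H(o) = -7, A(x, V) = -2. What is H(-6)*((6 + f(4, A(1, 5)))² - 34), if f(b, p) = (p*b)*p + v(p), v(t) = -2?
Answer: -2562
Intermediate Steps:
f(b, p) = -2 + b*p² (f(b, p) = (p*b)*p - 2 = (b*p)*p - 2 = b*p² - 2 = -2 + b*p²)
H(-6)*((6 + f(4, A(1, 5)))² - 34) = -7*((6 + (-2 + 4*(-2)²))² - 34) = -7*((6 + (-2 + 4*4))² - 34) = -7*((6 + (-2 + 16))² - 34) = -7*((6 + 14)² - 34) = -7*(20² - 34) = -7*(400 - 34) = -7*366 = -2562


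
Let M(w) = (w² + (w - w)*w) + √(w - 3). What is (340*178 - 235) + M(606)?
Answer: 427521 + 3*√67 ≈ 4.2755e+5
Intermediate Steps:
M(w) = w² + √(-3 + w) (M(w) = (w² + 0*w) + √(-3 + w) = (w² + 0) + √(-3 + w) = w² + √(-3 + w))
(340*178 - 235) + M(606) = (340*178 - 235) + (606² + √(-3 + 606)) = (60520 - 235) + (367236 + √603) = 60285 + (367236 + 3*√67) = 427521 + 3*√67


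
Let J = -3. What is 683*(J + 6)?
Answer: 2049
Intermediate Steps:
683*(J + 6) = 683*(-3 + 6) = 683*3 = 2049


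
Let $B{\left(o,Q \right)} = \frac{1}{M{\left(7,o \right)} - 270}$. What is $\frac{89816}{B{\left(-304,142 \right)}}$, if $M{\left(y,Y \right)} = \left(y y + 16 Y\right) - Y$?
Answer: $-429410296$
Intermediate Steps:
$M{\left(y,Y \right)} = y^{2} + 15 Y$ ($M{\left(y,Y \right)} = \left(y^{2} + 16 Y\right) - Y = y^{2} + 15 Y$)
$B{\left(o,Q \right)} = \frac{1}{-221 + 15 o}$ ($B{\left(o,Q \right)} = \frac{1}{\left(7^{2} + 15 o\right) - 270} = \frac{1}{\left(49 + 15 o\right) - 270} = \frac{1}{-221 + 15 o}$)
$\frac{89816}{B{\left(-304,142 \right)}} = \frac{89816}{\frac{1}{-221 + 15 \left(-304\right)}} = \frac{89816}{\frac{1}{-221 - 4560}} = \frac{89816}{\frac{1}{-4781}} = \frac{89816}{- \frac{1}{4781}} = 89816 \left(-4781\right) = -429410296$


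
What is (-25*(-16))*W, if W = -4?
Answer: -1600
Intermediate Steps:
(-25*(-16))*W = -25*(-16)*(-4) = 400*(-4) = -1600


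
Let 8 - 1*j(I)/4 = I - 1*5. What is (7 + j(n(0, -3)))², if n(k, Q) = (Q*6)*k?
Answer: 3481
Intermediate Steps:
n(k, Q) = 6*Q*k (n(k, Q) = (6*Q)*k = 6*Q*k)
j(I) = 52 - 4*I (j(I) = 32 - 4*(I - 1*5) = 32 - 4*(I - 5) = 32 - 4*(-5 + I) = 32 + (20 - 4*I) = 52 - 4*I)
(7 + j(n(0, -3)))² = (7 + (52 - 24*(-3)*0))² = (7 + (52 - 4*0))² = (7 + (52 + 0))² = (7 + 52)² = 59² = 3481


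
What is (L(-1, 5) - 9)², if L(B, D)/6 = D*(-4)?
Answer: 16641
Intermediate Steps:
L(B, D) = -24*D (L(B, D) = 6*(D*(-4)) = 6*(-4*D) = -24*D)
(L(-1, 5) - 9)² = (-24*5 - 9)² = (-120 - 9)² = (-129)² = 16641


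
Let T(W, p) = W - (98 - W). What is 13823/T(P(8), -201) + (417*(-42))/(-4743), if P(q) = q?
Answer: -7125149/43214 ≈ -164.88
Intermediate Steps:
T(W, p) = -98 + 2*W (T(W, p) = W + (-98 + W) = -98 + 2*W)
13823/T(P(8), -201) + (417*(-42))/(-4743) = 13823/(-98 + 2*8) + (417*(-42))/(-4743) = 13823/(-98 + 16) - 17514*(-1/4743) = 13823/(-82) + 1946/527 = 13823*(-1/82) + 1946/527 = -13823/82 + 1946/527 = -7125149/43214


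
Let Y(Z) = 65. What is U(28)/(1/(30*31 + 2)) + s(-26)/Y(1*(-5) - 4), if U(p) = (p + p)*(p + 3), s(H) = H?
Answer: 8089758/5 ≈ 1.6180e+6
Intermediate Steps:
U(p) = 2*p*(3 + p) (U(p) = (2*p)*(3 + p) = 2*p*(3 + p))
U(28)/(1/(30*31 + 2)) + s(-26)/Y(1*(-5) - 4) = (2*28*(3 + 28))/(1/(30*31 + 2)) - 26/65 = (2*28*31)/(1/(930 + 2)) - 26*1/65 = 1736/(1/932) - ⅖ = 1736*932 - ⅖ = 1617952 - ⅖ = 8089758/5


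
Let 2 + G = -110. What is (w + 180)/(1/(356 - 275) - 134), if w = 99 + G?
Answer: -13527/10853 ≈ -1.2464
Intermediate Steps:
G = -112 (G = -2 - 110 = -112)
w = -13 (w = 99 - 112 = -13)
(w + 180)/(1/(356 - 275) - 134) = (-13 + 180)/(1/(356 - 275) - 134) = 167/(1/81 - 134) = 167/(-10853/81) = 167*(-81/10853) = -13527/10853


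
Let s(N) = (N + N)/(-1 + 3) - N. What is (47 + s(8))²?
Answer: 2209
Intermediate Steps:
s(N) = 0 (s(N) = (2*N)/2 - N = (2*N)*(½) - N = N - N = 0)
(47 + s(8))² = (47 + 0)² = 47² = 2209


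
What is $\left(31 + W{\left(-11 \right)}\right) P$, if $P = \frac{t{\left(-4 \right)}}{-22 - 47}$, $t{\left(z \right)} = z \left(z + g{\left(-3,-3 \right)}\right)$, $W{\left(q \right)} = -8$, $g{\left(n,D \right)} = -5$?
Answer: $-12$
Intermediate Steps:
$t{\left(z \right)} = z \left(-5 + z\right)$ ($t{\left(z \right)} = z \left(z - 5\right) = z \left(-5 + z\right)$)
$P = - \frac{12}{23}$ ($P = \frac{\left(-4\right) \left(-5 - 4\right)}{-22 - 47} = \frac{\left(-4\right) \left(-9\right)}{-69} = 36 \left(- \frac{1}{69}\right) = - \frac{12}{23} \approx -0.52174$)
$\left(31 + W{\left(-11 \right)}\right) P = \left(31 - 8\right) \left(- \frac{12}{23}\right) = 23 \left(- \frac{12}{23}\right) = -12$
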